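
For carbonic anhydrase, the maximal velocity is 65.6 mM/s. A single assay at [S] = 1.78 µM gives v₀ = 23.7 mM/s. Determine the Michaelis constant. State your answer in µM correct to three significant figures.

From v = Vmax[S]/(Km+[S]), Km = [S](Vmax − v)/v.
Km = 1.78 × (65.6 − 23.7) / 23.7 = 74.58/23.7 = 3.15 µM.

3.15 µM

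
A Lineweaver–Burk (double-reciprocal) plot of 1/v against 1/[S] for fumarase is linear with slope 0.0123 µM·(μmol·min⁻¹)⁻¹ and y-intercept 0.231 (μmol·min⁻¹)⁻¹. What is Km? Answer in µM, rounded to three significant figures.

0.0532 µM

y-intercept = 1/Vmax ⇒ Vmax = 4.33 μmol·min⁻¹; slope = Km/Vmax ⇒ Km = slope × Vmax.
Km = 0.0123 × 4.33 = 0.0532 µM.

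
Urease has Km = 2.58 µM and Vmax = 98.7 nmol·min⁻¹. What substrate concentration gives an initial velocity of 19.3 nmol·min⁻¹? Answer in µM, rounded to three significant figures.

0.627 µM

Rearranging v = Vmax[S]/(Km+[S]) gives [S] = Km·v/(Vmax − v).
[S] = 2.58 × 19.3 / (98.7 − 19.3) = 49.79/79.40 = 0.627 µM.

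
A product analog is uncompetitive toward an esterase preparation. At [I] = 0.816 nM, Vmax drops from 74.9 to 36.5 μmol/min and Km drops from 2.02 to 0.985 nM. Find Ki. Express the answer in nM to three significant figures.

Uncompetitive: Vmax,app = Vmax/α (and Km,app = Km/α) with α = 1 + [I]/Ki.
α = Vmax/Vmax,app = 74.9/36.5 = 2.052.
Ki = [I]/(α − 1) = 0.816/1.052 = 0.776 nM.

0.776 nM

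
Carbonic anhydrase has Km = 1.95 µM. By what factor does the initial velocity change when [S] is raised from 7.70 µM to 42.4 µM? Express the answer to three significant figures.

1.20

Since Vmax cancels, v₂/v₁ = [S]₂(Km+[S]₁) / [S]₁(Km+[S]₂).
= 42.4×(1.95+7.70) / (7.70×(1.95+42.4)) = 409.2/341.5 = 1.20.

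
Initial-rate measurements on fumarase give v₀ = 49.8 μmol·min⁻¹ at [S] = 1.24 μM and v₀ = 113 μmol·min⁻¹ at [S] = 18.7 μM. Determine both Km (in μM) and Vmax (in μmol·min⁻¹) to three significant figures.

In reciprocal form, 1/v = (Km/Vmax)·(1/[S]) + 1/Vmax. The two points give (1/[S], 1/v) = (0.8065, 0.02008) and (0.05348, 0.008850).
Slope = (0.02008 − 0.008850)/(0.8065 − 0.05348) = 0.01492; intercept = 0.02008 − 0.01492×0.8065 = 0.008052.
Vmax = 1/intercept = 124 μmol·min⁻¹; Km = slope × Vmax = 0.01492 × 124 = 1.85 μM.

Km = 1.85 μM; Vmax = 124 μmol·min⁻¹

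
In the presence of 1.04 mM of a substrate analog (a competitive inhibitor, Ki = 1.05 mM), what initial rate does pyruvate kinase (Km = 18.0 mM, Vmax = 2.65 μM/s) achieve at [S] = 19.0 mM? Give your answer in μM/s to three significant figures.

0.918 μM/s

With α = 1 + [I]/Ki = 1 + 1.04/1.05 = 1.990, the competitive rate law is v = Vmax[S] / (αKm + [S]).
v = 2.65×19.0 / (1.990×18.0 + 19.0) = 50.35/54.83 = 0.918 μM/s.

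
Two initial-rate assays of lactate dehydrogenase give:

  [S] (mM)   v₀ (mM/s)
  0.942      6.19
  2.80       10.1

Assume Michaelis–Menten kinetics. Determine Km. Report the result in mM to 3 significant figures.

In reciprocal form, 1/v = (Km/Vmax)·(1/[S]) + 1/Vmax. The two points give (1/[S], 1/v) = (1.062, 0.1616) and (0.3571, 0.09901).
Slope = (0.1616 − 0.09901)/(1.062 − 0.3571) = 0.08878; intercept = 0.1616 − 0.08878×1.062 = 0.06730.
Vmax = 1/intercept = 14.9 mM/s; Km = slope × Vmax = 0.08878 × 14.9 = 1.32 mM.

1.32 mM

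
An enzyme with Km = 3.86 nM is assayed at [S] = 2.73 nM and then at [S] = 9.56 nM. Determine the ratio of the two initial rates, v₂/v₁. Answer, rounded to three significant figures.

1.72

Since Vmax cancels, v₂/v₁ = [S]₂(Km+[S]₁) / [S]₁(Km+[S]₂).
= 9.56×(3.86+2.73) / (2.73×(3.86+9.56)) = 63.00/36.64 = 1.72.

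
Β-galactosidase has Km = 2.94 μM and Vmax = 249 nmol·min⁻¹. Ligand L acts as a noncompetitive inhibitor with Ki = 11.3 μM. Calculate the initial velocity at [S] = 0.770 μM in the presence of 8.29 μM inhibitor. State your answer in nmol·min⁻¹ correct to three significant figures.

α = 1 + [I]/Ki = 1 + 8.29/11.3 = 1.734.
For a noncompetitive inhibitor, Vmax is reduced to Vmax/α while Km is unchanged: Km,app = 2.94 μM, Vmax,app = 144 nmol·min⁻¹.
v = Vmax,app·[S]/(Km,app + [S]) = 144 × 0.770/(2.94 + 0.770) = 29.8 nmol·min⁻¹.

29.8 nmol·min⁻¹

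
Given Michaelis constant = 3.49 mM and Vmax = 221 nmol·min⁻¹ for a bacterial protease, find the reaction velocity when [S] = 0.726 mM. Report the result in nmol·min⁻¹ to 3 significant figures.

38.1 nmol·min⁻¹

v = Vmax·[S]/(Km + [S]) = 221 × 0.726 / (3.49 + 0.726)
  = 160.4 / 4.216 = 38.1 nmol·min⁻¹.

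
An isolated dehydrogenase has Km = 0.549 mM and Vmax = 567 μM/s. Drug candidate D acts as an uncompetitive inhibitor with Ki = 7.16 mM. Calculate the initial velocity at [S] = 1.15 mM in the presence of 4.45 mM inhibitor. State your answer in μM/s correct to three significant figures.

With α = 1 + [I]/Ki = 1 + 4.45/7.16 = 1.622, the uncompetitive rate law is v = (Vmax/α)·[S] / (Km/α + [S]).
v = (567/1.622)×1.15 / (0.549/1.622 + 1.15) = 402.1/1.489 = 270 μM/s.

270 μM/s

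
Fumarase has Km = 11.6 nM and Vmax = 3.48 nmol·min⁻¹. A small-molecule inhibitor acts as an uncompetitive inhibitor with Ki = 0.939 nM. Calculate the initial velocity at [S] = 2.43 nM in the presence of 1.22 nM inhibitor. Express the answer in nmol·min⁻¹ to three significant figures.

0.492 nmol·min⁻¹

With α = 1 + [I]/Ki = 1 + 1.22/0.939 = 2.299, the uncompetitive rate law is v = (Vmax/α)·[S] / (Km/α + [S]).
v = (3.48/2.299)×2.43 / (11.6/2.299 + 2.43) = 3.678/7.475 = 0.492 nmol·min⁻¹.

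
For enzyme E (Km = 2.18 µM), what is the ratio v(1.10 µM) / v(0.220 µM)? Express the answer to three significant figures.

The fractional saturations are [S]/(Km+[S]) = 0.220/2.400 = 0.09167 and 1.10/3.280 = 0.3354.
v₂/v₁ is just their ratio: 0.3354/0.09167 = 3.66.

3.66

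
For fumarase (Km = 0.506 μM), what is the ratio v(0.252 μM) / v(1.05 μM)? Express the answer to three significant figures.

Since Vmax cancels, v₂/v₁ = [S]₂(Km+[S]₁) / [S]₁(Km+[S]₂).
= 0.252×(0.506+1.05) / (1.05×(0.506+0.252)) = 0.3921/0.7959 = 0.493.

0.493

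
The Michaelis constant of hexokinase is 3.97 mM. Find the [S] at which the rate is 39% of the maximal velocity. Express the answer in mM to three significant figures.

2.54 mM

v/Vmax = [S]/(Km+[S]) = 0.39, so [S] = Km·0.39/(1 − 0.39) = 3.97 × 0.6393.
[S] = 2.54 mM.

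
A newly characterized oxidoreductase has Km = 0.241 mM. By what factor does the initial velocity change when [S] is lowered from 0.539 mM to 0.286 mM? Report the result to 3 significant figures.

Since Vmax cancels, v₂/v₁ = [S]₂(Km+[S]₁) / [S]₁(Km+[S]₂).
= 0.286×(0.241+0.539) / (0.539×(0.241+0.286)) = 0.2231/0.2841 = 0.785.

0.785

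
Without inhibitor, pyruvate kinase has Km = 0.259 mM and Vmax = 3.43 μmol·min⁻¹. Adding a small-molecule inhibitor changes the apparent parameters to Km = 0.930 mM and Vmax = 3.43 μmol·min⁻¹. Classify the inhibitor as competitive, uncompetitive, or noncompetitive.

Km increases (0.259 → 0.930 mM) while Vmax is unchanged — the hallmark of competitive inhibition.

competitive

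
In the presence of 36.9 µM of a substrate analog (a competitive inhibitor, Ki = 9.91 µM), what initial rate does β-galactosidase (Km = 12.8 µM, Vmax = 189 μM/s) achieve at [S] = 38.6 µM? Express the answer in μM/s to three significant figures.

73.6 μM/s

With α = 1 + [I]/Ki = 1 + 36.9/9.91 = 4.724, the competitive rate law is v = Vmax[S] / (αKm + [S]).
v = 189×38.6 / (4.724×12.8 + 38.6) = 7295/99.06 = 73.6 μM/s.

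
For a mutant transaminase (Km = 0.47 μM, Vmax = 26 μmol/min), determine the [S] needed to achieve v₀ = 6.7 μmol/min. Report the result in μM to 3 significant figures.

0.163 μM

Rearranging v = Vmax[S]/(Km+[S]) gives [S] = Km·v/(Vmax − v).
[S] = 0.47 × 6.7 / (26 − 6.7) = 3.149/19.30 = 0.163 μM.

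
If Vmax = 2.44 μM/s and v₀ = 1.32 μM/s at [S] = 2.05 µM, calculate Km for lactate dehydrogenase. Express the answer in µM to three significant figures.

1.74 µM

v/Vmax = 1.32/2.44 = 0.5410 = [S]/(Km+[S]).
So Km + [S] = [S]/0.5410 = 3.789 µM, giving Km = 3.789 − 2.05 = 1.74 µM.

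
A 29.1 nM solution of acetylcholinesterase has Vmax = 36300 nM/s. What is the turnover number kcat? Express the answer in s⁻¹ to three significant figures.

kcat = Vmax/[E]total = 36300 nM/s / 29.1 nM = 1250 s⁻¹.

1250 s⁻¹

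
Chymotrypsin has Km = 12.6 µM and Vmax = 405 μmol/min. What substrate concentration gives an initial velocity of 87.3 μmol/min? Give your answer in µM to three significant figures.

Rearranging v = Vmax[S]/(Km+[S]) gives [S] = Km·v/(Vmax − v).
[S] = 12.6 × 87.3 / (405 − 87.3) = 1100/317.7 = 3.46 µM.

3.46 µM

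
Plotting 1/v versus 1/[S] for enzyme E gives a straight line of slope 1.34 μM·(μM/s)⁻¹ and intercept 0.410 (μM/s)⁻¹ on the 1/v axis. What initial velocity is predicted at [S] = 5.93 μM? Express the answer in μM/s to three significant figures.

The y-intercept is 1/Vmax, so Vmax = 1/0.410 = 2.44 μM/s.
The slope is Km/Vmax, so Km = 1.34 × 2.44 = 3.27 μM.
Then v = 2.44 × 5.93/(3.27 + 5.93) = 1.57 μM/s.

1.57 μM/s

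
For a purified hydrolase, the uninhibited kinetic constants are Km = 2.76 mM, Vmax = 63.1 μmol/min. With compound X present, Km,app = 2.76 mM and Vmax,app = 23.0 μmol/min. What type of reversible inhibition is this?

noncompetitive

Vmax decreases (63.1 → 23.0 μmol/min) while Km is unchanged — pure noncompetitive inhibition.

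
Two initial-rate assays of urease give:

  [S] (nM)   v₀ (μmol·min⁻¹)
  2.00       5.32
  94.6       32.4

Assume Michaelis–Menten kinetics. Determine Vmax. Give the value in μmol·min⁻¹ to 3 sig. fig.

In reciprocal form, 1/v = (Km/Vmax)·(1/[S]) + 1/Vmax. The two points give (1/[S], 1/v) = (0.5000, 0.1880) and (0.01057, 0.03086).
Slope = (0.1880 − 0.03086)/(0.5000 − 0.01057) = 0.3210; intercept = 0.1880 − 0.3210×0.5000 = 0.02747.
Vmax = 1/intercept = 36.4 μmol·min⁻¹; Km = slope × Vmax = 0.3210 × 36.4 = 11.7 nM.

36.4 μmol·min⁻¹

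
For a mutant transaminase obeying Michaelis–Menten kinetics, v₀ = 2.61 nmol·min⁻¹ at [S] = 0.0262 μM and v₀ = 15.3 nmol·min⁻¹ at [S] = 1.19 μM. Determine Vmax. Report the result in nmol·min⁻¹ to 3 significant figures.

17.2 nmol·min⁻¹

In reciprocal form, 1/v = (Km/Vmax)·(1/[S]) + 1/Vmax. The two points give (1/[S], 1/v) = (38.17, 0.3831) and (0.8403, 0.06536).
Slope = (0.3831 − 0.06536)/(38.17 − 0.8403) = 0.008513; intercept = 0.3831 − 0.008513×38.17 = 0.05821.
Vmax = 1/intercept = 17.2 nmol·min⁻¹; Km = slope × Vmax = 0.008513 × 17.2 = 0.146 μM.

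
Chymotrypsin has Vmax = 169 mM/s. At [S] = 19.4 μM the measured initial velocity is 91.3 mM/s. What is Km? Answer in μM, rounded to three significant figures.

From v = Vmax[S]/(Km+[S]), Km = [S](Vmax − v)/v.
Km = 19.4 × (169 − 91.3) / 91.3 = 1507/91.3 = 16.5 μM.

16.5 μM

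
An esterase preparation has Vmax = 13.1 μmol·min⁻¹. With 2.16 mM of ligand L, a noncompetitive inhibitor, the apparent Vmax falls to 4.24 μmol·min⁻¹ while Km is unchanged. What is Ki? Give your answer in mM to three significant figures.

1.03 mM

Noncompetitive: Vmax,app = Vmax/α with α = 1 + [I]/Ki.
α = Vmax/Vmax,app = 13.1/4.24 = 3.090.
Ki = [I]/(α − 1) = 2.16/2.090 = 1.03 mM.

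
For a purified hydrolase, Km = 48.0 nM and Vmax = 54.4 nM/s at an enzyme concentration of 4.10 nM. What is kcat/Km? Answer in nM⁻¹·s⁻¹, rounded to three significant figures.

kcat = Vmax/[E]total = 54.4/4.10 = 13.3 s⁻¹.
kcat/Km = 13.3/48.0 = 0.276 nM⁻¹·s⁻¹.

0.276 nM⁻¹·s⁻¹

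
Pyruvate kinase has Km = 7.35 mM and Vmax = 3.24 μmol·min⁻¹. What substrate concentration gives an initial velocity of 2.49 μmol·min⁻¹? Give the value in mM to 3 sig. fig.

The required fractional saturation is v/Vmax = 2.49/3.24 = 0.7685.
Then [S]/(Km+[S]) = 0.7685 ⇒ [S] = 7.35 × 0.7685/(1 − 0.7685) = 24.4 mM.

24.4 mM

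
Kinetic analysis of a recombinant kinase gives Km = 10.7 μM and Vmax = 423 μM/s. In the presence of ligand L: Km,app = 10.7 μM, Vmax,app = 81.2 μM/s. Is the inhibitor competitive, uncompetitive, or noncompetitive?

noncompetitive

Vmax decreases (423 → 81.2 μM/s) while Km is unchanged — pure noncompetitive inhibition.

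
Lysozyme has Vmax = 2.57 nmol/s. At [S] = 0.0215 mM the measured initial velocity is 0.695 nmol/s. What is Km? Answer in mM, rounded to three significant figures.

0.0580 mM

v/Vmax = 0.695/2.57 = 0.2704 = [S]/(Km+[S]).
So Km + [S] = [S]/0.2704 = 0.07950 mM, giving Km = 0.07950 − 0.0215 = 0.0580 mM.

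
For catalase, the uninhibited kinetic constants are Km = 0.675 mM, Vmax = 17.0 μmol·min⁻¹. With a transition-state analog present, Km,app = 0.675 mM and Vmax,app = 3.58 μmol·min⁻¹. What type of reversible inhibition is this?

Vmax decreases (17.0 → 3.58 μmol·min⁻¹) while Km is unchanged — pure noncompetitive inhibition.

noncompetitive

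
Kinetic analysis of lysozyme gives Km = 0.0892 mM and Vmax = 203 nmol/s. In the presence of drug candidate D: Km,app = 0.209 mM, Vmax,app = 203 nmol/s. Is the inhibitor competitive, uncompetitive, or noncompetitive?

competitive

Km increases (0.0892 → 0.209 mM) while Vmax is unchanged — the hallmark of competitive inhibition.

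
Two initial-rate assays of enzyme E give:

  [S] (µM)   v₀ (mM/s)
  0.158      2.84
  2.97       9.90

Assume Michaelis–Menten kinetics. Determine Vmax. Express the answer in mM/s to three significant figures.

From v = Vmax[S]/(Km+[S]), each point gives Vmax = v(Km+[S])/[S].
Equating: 2.84(Km+0.158)/0.158 = 9.90(Km+2.97)/2.97.
17.97·Km + 2.84 = 3.333·Km + 9.90, so (17.97 − 3.333)·Km = 9.90 − 2.84.
Km = 7.060/14.64 = 0.482 µM; then Vmax = 2.84(0.482+0.158)/0.158 = 11.5 mM/s.

11.5 mM/s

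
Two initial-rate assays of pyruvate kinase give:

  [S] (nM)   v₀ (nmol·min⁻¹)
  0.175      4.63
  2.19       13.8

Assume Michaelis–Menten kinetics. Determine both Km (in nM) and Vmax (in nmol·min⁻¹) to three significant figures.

From v = Vmax[S]/(Km+[S]), each point gives Vmax = v(Km+[S])/[S].
Equating: 4.63(Km+0.175)/0.175 = 13.8(Km+2.19)/2.19.
26.46·Km + 4.63 = 6.301·Km + 13.8, so (26.46 − 6.301)·Km = 13.8 − 4.63.
Km = 9.170/20.16 = 0.455 nM; then Vmax = 4.63(0.455+0.175)/0.175 = 16.7 nmol·min⁻¹.

Km = 0.455 nM; Vmax = 16.7 nmol·min⁻¹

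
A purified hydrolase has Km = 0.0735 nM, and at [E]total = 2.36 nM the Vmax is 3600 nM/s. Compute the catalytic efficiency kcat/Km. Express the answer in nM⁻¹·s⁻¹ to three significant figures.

kcat = Vmax/[E]total = 3600/2.36 = 1530 s⁻¹.
kcat/Km = 1530/0.0735 = 20800 nM⁻¹·s⁻¹.

20800 nM⁻¹·s⁻¹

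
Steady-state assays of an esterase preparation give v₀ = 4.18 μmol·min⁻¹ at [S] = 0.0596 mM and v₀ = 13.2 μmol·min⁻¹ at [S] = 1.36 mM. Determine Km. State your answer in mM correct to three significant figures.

In reciprocal form, 1/v = (Km/Vmax)·(1/[S]) + 1/Vmax. The two points give (1/[S], 1/v) = (16.78, 0.2392) and (0.7353, 0.07576).
Slope = (0.2392 − 0.07576)/(16.78 − 0.7353) = 0.01019; intercept = 0.2392 − 0.01019×16.78 = 0.06827.
Vmax = 1/intercept = 14.6 μmol·min⁻¹; Km = slope × Vmax = 0.01019 × 14.6 = 0.149 mM.

0.149 mM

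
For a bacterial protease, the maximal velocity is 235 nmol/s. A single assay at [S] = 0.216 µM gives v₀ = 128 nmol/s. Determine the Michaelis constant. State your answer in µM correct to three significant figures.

0.181 µM

From v = Vmax[S]/(Km+[S]), Km = [S](Vmax − v)/v.
Km = 0.216 × (235 − 128) / 128 = 23.11/128 = 0.181 µM.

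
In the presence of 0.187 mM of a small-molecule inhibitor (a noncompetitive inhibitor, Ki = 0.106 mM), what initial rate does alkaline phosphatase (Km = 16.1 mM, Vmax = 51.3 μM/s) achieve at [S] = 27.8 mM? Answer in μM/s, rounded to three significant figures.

α = 1 + [I]/Ki = 1 + 0.187/0.106 = 2.764.
For a noncompetitive inhibitor, Vmax is reduced to Vmax/α while Km is unchanged: Km,app = 16.1 mM, Vmax,app = 18.6 μM/s.
v = Vmax,app·[S]/(Km,app + [S]) = 18.6 × 27.8/(16.1 + 27.8) = 11.8 μM/s.

11.8 μM/s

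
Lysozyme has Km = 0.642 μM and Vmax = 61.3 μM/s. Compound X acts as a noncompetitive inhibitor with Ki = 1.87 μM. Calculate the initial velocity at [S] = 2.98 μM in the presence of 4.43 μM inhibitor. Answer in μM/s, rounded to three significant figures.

15.0 μM/s

α = 1 + [I]/Ki = 1 + 4.43/1.87 = 3.369.
For a noncompetitive inhibitor, Vmax is reduced to Vmax/α while Km is unchanged: Km,app = 0.642 μM, Vmax,app = 18.2 μM/s.
v = Vmax,app·[S]/(Km,app + [S]) = 18.2 × 2.98/(0.642 + 2.98) = 15.0 μM/s.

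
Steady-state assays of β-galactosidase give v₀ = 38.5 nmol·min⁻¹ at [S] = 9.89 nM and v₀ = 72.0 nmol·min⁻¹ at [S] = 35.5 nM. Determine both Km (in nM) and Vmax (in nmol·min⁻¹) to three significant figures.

Km = 18.0 nM; Vmax = 108 nmol·min⁻¹

From v = Vmax[S]/(Km+[S]), each point gives Vmax = v(Km+[S])/[S].
Equating: 38.5(Km+9.89)/9.89 = 72.0(Km+35.5)/35.5.
3.893·Km + 38.5 = 2.028·Km + 72.0, so (3.893 − 2.028)·Km = 72.0 − 38.5.
Km = 33.50/1.865 = 18.0 nM; then Vmax = 38.5(18.0+9.89)/9.89 = 108 nmol·min⁻¹.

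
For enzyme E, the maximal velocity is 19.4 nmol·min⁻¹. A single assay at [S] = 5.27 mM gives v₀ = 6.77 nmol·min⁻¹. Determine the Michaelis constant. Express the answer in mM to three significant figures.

9.83 mM

From v = Vmax[S]/(Km+[S]), Km = [S](Vmax − v)/v.
Km = 5.27 × (19.4 − 6.77) / 6.77 = 66.56/6.77 = 9.83 mM.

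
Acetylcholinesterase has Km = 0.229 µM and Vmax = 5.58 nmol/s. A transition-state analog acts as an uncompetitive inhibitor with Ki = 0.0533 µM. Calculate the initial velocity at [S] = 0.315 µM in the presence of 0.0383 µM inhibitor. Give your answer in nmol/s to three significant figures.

α = 1 + [I]/Ki = 1 + 0.0383/0.0533 = 1.719.
For an uncompetitive inhibitor, both parameters are divided by α, giving Vmax/α and Km/α: Km,app = 0.133 µM, Vmax,app = 3.25 nmol/s.
v = Vmax,app·[S]/(Km,app + [S]) = 3.25 × 0.315/(0.133 + 0.315) = 2.28 nmol/s.

2.28 nmol/s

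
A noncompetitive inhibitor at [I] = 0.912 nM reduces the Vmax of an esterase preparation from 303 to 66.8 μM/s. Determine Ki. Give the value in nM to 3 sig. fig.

0.258 nM

Noncompetitive: Vmax,app = Vmax/α with α = 1 + [I]/Ki.
α = Vmax/Vmax,app = 303/66.8 = 4.536.
Ki = [I]/(α − 1) = 0.912/3.536 = 0.258 nM.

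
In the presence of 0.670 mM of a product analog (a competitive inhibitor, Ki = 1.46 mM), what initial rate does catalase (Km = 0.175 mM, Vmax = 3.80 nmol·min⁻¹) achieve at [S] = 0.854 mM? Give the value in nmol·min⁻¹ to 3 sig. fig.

α = 1 + [I]/Ki = 1 + 0.670/1.46 = 1.459.
For a competitive inhibitor, Vmax is unchanged and the apparent Km becomes α·Km: Km,app = 0.255 mM, Vmax,app = 3.80 nmol·min⁻¹.
v = Vmax,app·[S]/(Km,app + [S]) = 3.80 × 0.854/(0.255 + 0.854) = 2.93 nmol·min⁻¹.

2.93 nmol·min⁻¹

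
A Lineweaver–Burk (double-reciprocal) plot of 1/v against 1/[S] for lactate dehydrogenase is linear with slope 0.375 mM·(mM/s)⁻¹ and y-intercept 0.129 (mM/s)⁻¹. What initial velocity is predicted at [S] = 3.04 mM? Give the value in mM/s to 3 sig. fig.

3.96 mM/s

The y-intercept is 1/Vmax, so Vmax = 1/0.129 = 7.75 mM/s.
The slope is Km/Vmax, so Km = 0.375 × 7.75 = 2.91 mM.
Then v = 7.75 × 3.04/(2.91 + 3.04) = 3.96 mM/s.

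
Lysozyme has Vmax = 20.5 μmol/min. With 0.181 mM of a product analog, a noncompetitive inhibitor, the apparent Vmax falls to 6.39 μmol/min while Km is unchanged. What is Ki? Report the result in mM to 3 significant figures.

Noncompetitive: Vmax,app = Vmax/α with α = 1 + [I]/Ki.
α = Vmax/Vmax,app = 20.5/6.39 = 3.208.
Ki = [I]/(α − 1) = 0.181/2.208 = 0.0820 mM.

0.0820 mM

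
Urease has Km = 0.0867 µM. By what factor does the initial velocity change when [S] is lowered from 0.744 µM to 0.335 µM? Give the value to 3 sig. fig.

Since Vmax cancels, v₂/v₁ = [S]₂(Km+[S]₁) / [S]₁(Km+[S]₂).
= 0.335×(0.0867+0.744) / (0.744×(0.0867+0.335)) = 0.2783/0.3137 = 0.887.

0.887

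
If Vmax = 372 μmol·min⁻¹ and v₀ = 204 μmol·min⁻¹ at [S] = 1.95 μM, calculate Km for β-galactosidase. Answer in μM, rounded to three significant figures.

From v = Vmax[S]/(Km+[S]), Km = [S](Vmax − v)/v.
Km = 1.95 × (372 − 204) / 204 = 327.6/204 = 1.61 μM.

1.61 μM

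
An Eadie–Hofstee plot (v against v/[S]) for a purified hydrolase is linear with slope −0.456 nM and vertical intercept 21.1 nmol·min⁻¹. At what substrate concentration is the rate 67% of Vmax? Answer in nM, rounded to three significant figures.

The Eadie–Hofstee slope gives Km = 0.456 nM (slope = −Km).
v/Vmax = [S]/(Km+[S]) = 0.67 ⇒ [S] = Km·0.67/(1−0.67) = 0.456 × 2.030 = 0.926 nM.

0.926 nM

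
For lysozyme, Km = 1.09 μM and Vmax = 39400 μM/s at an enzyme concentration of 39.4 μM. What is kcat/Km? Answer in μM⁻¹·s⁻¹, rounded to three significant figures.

kcat = Vmax/[E]total = 39400/39.4 = 1000 s⁻¹.
kcat/Km = 1000/1.09 = 917 μM⁻¹·s⁻¹.

917 μM⁻¹·s⁻¹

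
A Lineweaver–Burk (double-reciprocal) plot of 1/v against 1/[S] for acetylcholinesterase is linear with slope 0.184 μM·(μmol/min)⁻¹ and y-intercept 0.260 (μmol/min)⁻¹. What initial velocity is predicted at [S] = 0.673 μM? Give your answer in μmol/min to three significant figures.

1.87 μmol/min

The y-intercept is 1/Vmax, so Vmax = 1/0.260 = 3.85 μmol/min.
The slope is Km/Vmax, so Km = 0.184 × 3.85 = 0.708 μM.
Then v = 3.85 × 0.673/(0.708 + 0.673) = 1.87 μmol/min.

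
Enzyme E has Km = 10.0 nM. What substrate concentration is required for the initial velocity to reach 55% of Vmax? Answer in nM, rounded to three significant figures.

v/Vmax = [S]/(Km+[S]) = 0.55, so [S] = Km·0.55/(1 − 0.55) = 10.0 × 1.222.
[S] = 12.2 nM.

12.2 nM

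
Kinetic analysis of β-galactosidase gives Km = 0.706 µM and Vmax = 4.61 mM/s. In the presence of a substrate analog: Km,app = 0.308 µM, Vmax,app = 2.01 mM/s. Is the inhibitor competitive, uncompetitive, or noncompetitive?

uncompetitive

Both Km and Vmax decrease by the same factor (~2.29-fold) — characteristic of uncompetitive inhibition.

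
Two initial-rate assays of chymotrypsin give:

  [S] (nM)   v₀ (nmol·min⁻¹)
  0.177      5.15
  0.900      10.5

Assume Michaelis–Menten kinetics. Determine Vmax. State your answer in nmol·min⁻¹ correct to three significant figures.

From v = Vmax[S]/(Km+[S]), each point gives Vmax = v(Km+[S])/[S].
Equating: 5.15(Km+0.177)/0.177 = 10.5(Km+0.900)/0.900.
29.10·Km + 5.15 = 11.67·Km + 10.5, so (29.10 − 11.67)·Km = 10.5 − 5.15.
Km = 5.350/17.43 = 0.307 nM; then Vmax = 5.15(0.307+0.177)/0.177 = 14.1 nmol·min⁻¹.

14.1 nmol·min⁻¹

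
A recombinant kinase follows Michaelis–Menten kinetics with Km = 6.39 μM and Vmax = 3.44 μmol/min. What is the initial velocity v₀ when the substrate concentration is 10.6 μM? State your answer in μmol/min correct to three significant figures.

[S]/(Km+[S]) = 10.6/16.99 = 0.6239, the fractional saturation.
v = 0.6239 × Vmax = 0.6239 × 3.44 = 2.15 μmol/min.

2.15 μmol/min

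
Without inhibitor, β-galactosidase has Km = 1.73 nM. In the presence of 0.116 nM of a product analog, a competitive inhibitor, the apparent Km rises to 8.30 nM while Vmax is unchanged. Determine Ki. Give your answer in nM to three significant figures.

0.0305 nM

Competitive: Km,app = α·Km with α = 1 + [I]/Ki.
α = Km,app/Km = 8.30/1.73 = 4.798.
Ki = [I]/(α − 1) = 0.116/3.798 = 0.0305 nM.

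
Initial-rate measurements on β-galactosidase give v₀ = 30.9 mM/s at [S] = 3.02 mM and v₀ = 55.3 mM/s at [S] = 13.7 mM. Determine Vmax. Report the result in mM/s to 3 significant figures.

In reciprocal form, 1/v = (Km/Vmax)·(1/[S]) + 1/Vmax. The two points give (1/[S], 1/v) = (0.3311, 0.03236) and (0.07299, 0.01808).
Slope = (0.03236 − 0.01808)/(0.3311 − 0.07299) = 0.05532; intercept = 0.03236 − 0.05532×0.3311 = 0.01405.
Vmax = 1/intercept = 71.2 mM/s; Km = slope × Vmax = 0.05532 × 71.2 = 3.94 mM.

71.2 mM/s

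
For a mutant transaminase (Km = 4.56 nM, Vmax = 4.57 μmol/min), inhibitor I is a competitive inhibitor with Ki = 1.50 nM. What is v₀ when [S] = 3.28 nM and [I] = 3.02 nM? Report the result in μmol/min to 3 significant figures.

α = 1 + [I]/Ki = 1 + 3.02/1.50 = 3.013.
For a competitive inhibitor, Vmax is unchanged and the apparent Km becomes α·Km: Km,app = 13.7 nM, Vmax,app = 4.57 μmol/min.
v = Vmax,app·[S]/(Km,app + [S]) = 4.57 × 3.28/(13.7 + 3.28) = 0.881 μmol/min.

0.881 μmol/min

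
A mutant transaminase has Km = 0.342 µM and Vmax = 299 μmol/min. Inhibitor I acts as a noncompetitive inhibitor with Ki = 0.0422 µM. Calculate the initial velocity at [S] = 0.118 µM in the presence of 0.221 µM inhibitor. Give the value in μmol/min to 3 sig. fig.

α = 1 + [I]/Ki = 1 + 0.221/0.0422 = 6.237.
For a noncompetitive inhibitor, Vmax is reduced to Vmax/α while Km is unchanged: Km,app = 0.342 µM, Vmax,app = 47.9 μmol/min.
v = Vmax,app·[S]/(Km,app + [S]) = 47.9 × 0.118/(0.342 + 0.118) = 12.3 μmol/min.

12.3 μmol/min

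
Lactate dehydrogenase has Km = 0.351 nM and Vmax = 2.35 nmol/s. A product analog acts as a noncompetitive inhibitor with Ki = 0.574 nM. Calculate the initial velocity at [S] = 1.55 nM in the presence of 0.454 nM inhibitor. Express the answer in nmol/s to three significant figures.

With α = 1 + [I]/Ki = 1 + 0.454/0.574 = 1.791, the noncompetitive rate law is v = (Vmax/α)·[S] / (Km + [S]).
v = (2.35/1.791)×1.55 / (0.351 + 1.55) = 2.034/1.901 = 1.07 nmol/s.

1.07 nmol/s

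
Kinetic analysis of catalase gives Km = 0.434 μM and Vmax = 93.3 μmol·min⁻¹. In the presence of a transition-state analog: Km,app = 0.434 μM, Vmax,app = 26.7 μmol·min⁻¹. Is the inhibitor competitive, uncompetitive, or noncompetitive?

noncompetitive

Vmax decreases (93.3 → 26.7 μmol·min⁻¹) while Km is unchanged — pure noncompetitive inhibition.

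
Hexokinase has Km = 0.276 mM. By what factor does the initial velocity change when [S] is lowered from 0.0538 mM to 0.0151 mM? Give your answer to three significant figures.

0.318

Since Vmax cancels, v₂/v₁ = [S]₂(Km+[S]₁) / [S]₁(Km+[S]₂).
= 0.0151×(0.276+0.0538) / (0.0538×(0.276+0.0151)) = 0.004980/0.01566 = 0.318.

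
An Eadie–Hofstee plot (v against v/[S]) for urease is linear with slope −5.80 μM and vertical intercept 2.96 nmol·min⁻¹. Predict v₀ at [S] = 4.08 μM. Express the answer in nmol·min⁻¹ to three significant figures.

1.22 nmol·min⁻¹

In the Eadie–Hofstee form v = Vmax − Km·(v/[S]), the slope is −Km and the intercept is Vmax, so Km = 5.80 μM and Vmax = 2.96 nmol·min⁻¹.
v = 2.96 × 4.08/(5.80 + 4.08) = 1.22 nmol·min⁻¹.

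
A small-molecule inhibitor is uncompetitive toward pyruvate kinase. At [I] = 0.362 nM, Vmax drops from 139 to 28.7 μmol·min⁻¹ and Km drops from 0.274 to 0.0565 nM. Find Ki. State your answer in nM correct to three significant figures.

Uncompetitive: Vmax,app = Vmax/α (and Km,app = Km/α) with α = 1 + [I]/Ki.
α = Vmax/Vmax,app = 139/28.7 = 4.843.
Ki = [I]/(α − 1) = 0.362/3.843 = 0.0942 nM.

0.0942 nM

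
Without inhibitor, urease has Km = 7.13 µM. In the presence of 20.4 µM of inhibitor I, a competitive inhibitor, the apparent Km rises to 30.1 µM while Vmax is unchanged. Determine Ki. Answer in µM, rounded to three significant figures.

6.33 µM

Competitive: Km,app = α·Km with α = 1 + [I]/Ki.
α = Km,app/Km = 30.1/7.13 = 4.222.
Since α = 1 + [I]/Ki, [I]/Ki = 4.222 − 1 = 3.222 and Ki = 20.4/3.222 = 6.33 µM.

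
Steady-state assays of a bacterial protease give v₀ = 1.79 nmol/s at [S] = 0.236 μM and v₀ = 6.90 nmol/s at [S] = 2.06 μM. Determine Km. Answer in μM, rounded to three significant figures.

1.21 μM

In reciprocal form, 1/v = (Km/Vmax)·(1/[S]) + 1/Vmax. The two points give (1/[S], 1/v) = (4.237, 0.5587) and (0.4854, 0.1449).
Slope = (0.5587 − 0.1449)/(4.237 − 0.4854) = 0.1103; intercept = 0.5587 − 0.1103×4.237 = 0.09140.
Vmax = 1/intercept = 10.9 nmol/s; Km = slope × Vmax = 0.1103 × 10.9 = 1.21 μM.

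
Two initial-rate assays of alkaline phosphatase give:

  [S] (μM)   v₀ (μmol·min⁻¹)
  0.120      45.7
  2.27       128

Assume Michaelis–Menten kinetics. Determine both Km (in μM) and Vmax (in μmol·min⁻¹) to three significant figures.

From v = Vmax[S]/(Km+[S]), each point gives Vmax = v(Km+[S])/[S].
Equating: 45.7(Km+0.120)/0.120 = 128(Km+2.27)/2.27.
380.8·Km + 45.7 = 56.39·Km + 128, so (380.8 − 56.39)·Km = 128 − 45.7.
Km = 82.30/324.4 = 0.254 μM; then Vmax = 45.7(0.254+0.120)/0.120 = 142 μmol·min⁻¹.

Km = 0.254 μM; Vmax = 142 μmol·min⁻¹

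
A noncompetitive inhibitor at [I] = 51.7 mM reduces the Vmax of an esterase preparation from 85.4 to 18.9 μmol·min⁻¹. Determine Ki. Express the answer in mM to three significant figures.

Noncompetitive: Vmax,app = Vmax/α with α = 1 + [I]/Ki.
α = Vmax/Vmax,app = 85.4/18.9 = 4.519.
Since α = 1 + [I]/Ki, [I]/Ki = 4.519 − 1 = 3.519 and Ki = 51.7/3.519 = 14.7 mM.

14.7 mM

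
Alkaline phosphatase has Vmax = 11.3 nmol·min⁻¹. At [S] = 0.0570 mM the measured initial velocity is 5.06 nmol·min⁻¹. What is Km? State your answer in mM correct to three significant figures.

From v = Vmax[S]/(Km+[S]), Km = [S](Vmax − v)/v.
Km = 0.0570 × (11.3 − 5.06) / 5.06 = 0.3557/5.06 = 0.0703 mM.

0.0703 mM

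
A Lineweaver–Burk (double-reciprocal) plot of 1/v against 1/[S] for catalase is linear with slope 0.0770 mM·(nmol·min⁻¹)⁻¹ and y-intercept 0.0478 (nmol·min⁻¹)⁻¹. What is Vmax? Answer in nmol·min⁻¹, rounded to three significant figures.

The y-intercept of a Lineweaver–Burk plot equals 1/Vmax, so Vmax = 1/0.0478 = 20.9 nmol·min⁻¹.

20.9 nmol·min⁻¹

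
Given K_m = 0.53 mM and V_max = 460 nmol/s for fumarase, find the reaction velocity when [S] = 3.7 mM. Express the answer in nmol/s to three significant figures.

402 nmol/s

[S]/(Km+[S]) = 3.7/4.230 = 0.8747, the fractional saturation.
v = 0.8747 × Vmax = 0.8747 × 460 = 402 nmol/s.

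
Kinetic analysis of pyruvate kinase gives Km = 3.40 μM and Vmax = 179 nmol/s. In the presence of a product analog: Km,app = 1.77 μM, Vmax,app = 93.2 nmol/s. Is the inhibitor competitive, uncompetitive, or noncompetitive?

Both Km and Vmax decrease by the same factor (~1.92-fold) — characteristic of uncompetitive inhibition.

uncompetitive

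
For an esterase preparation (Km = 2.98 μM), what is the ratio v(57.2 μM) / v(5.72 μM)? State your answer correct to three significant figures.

The fractional saturations are [S]/(Km+[S]) = 5.72/8.700 = 0.6575 and 57.2/60.18 = 0.9505.
v₂/v₁ is just their ratio: 0.9505/0.6575 = 1.45.

1.45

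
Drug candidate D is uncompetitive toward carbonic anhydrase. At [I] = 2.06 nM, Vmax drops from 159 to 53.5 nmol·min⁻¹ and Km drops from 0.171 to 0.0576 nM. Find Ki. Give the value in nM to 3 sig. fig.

Uncompetitive: Vmax,app = Vmax/α (and Km,app = Km/α) with α = 1 + [I]/Ki.
α = Vmax/Vmax,app = 159/53.5 = 2.972.
Since α = 1 + [I]/Ki, [I]/Ki = 2.972 − 1 = 1.972 and Ki = 2.06/1.972 = 1.04 nM.

1.04 nM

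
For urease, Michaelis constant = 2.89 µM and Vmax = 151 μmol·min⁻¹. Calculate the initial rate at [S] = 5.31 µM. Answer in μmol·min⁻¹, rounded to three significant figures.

v = Vmax·[S]/(Km + [S]) = 151 × 5.31 / (2.89 + 5.31)
  = 801.8 / 8.200 = 97.8 μmol·min⁻¹.

97.8 μmol·min⁻¹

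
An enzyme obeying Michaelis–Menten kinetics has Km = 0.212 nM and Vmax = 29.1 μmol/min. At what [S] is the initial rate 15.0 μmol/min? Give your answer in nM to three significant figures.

0.226 nM

The required fractional saturation is v/Vmax = 15.0/29.1 = 0.5155.
Then [S]/(Km+[S]) = 0.5155 ⇒ [S] = 0.212 × 0.5155/(1 − 0.5155) = 0.226 nM.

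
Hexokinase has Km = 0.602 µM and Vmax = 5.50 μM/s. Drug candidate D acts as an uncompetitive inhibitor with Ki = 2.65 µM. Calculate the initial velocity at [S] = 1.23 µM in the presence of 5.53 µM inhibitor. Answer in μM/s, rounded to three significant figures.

1.54 μM/s

α = 1 + [I]/Ki = 1 + 5.53/2.65 = 3.087.
For an uncompetitive inhibitor, both parameters are divided by α, giving Vmax/α and Km/α: Km,app = 0.195 µM, Vmax,app = 1.78 μM/s.
v = Vmax,app·[S]/(Km,app + [S]) = 1.78 × 1.23/(0.195 + 1.23) = 1.54 μM/s.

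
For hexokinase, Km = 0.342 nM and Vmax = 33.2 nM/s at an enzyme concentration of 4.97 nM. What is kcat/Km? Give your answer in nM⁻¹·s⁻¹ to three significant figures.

19.5 nM⁻¹·s⁻¹

kcat = Vmax/[E]total = 33.2/4.97 = 6.68 s⁻¹.
kcat/Km = 6.68/0.342 = 19.5 nM⁻¹·s⁻¹.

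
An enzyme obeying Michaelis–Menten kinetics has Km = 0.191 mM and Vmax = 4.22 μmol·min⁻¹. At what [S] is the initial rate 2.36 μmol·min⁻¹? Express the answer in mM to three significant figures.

0.242 mM

The required fractional saturation is v/Vmax = 2.36/4.22 = 0.5592.
Then [S]/(Km+[S]) = 0.5592 ⇒ [S] = 0.191 × 0.5592/(1 − 0.5592) = 0.242 mM.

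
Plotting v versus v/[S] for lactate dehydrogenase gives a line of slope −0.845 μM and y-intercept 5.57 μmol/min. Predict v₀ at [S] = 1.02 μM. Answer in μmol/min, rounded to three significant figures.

3.05 μmol/min

In the Eadie–Hofstee form v = Vmax − Km·(v/[S]), the slope is −Km and the intercept is Vmax, so Km = 0.845 μM and Vmax = 5.57 μmol/min.
v = 5.57 × 1.02/(0.845 + 1.02) = 3.05 μmol/min.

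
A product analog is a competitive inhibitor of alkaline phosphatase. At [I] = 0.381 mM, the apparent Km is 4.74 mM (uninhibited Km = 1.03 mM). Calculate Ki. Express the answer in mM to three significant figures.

0.106 mM

Competitive: Km,app = α·Km with α = 1 + [I]/Ki.
α = Km,app/Km = 4.74/1.03 = 4.602.
Ki = [I]/(α − 1) = 0.381/3.602 = 0.106 mM.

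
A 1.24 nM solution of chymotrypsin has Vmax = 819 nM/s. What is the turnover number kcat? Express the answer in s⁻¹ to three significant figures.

660 s⁻¹

kcat = Vmax/[E]total = 819 nM/s / 1.24 nM = 660 s⁻¹.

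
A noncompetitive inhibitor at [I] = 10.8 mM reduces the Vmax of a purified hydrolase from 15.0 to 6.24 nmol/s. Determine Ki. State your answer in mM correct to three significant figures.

Noncompetitive: Vmax,app = Vmax/α with α = 1 + [I]/Ki.
α = Vmax/Vmax,app = 15.0/6.24 = 2.404.
Ki = [I]/(α − 1) = 10.8/1.404 = 7.69 mM.

7.69 mM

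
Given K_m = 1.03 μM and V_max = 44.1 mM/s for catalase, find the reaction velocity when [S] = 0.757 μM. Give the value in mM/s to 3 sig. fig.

18.7 mM/s

v = Vmax·[S]/(Km + [S]) = 44.1 × 0.757 / (1.03 + 0.757)
  = 33.38 / 1.787 = 18.7 mM/s.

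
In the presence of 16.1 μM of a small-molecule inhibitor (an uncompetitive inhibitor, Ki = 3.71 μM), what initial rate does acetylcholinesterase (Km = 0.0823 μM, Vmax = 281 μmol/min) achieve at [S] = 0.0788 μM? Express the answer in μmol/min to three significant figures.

44.0 μmol/min

α = 1 + [I]/Ki = 1 + 16.1/3.71 = 5.340.
For an uncompetitive inhibitor, both parameters are divided by α, giving Vmax/α and Km/α: Km,app = 0.0154 μM, Vmax,app = 52.6 μmol/min.
v = Vmax,app·[S]/(Km,app + [S]) = 52.6 × 0.0788/(0.0154 + 0.0788) = 44.0 μmol/min.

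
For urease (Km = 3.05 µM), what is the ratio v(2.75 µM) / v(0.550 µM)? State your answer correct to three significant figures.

3.10

The fractional saturations are [S]/(Km+[S]) = 0.550/3.600 = 0.1528 and 2.75/5.800 = 0.4741.
v₂/v₁ is just their ratio: 0.4741/0.1528 = 3.10.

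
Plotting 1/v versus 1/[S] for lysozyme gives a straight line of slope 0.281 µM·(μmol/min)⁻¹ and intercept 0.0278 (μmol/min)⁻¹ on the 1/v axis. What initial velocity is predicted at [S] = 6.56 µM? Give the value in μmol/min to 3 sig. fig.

14.2 μmol/min

The y-intercept is 1/Vmax, so Vmax = 1/0.0278 = 36.0 μmol/min.
The slope is Km/Vmax, so Km = 0.281 × 36.0 = 10.1 µM.
Then v = 36.0 × 6.56/(10.1 + 6.56) = 14.2 μmol/min.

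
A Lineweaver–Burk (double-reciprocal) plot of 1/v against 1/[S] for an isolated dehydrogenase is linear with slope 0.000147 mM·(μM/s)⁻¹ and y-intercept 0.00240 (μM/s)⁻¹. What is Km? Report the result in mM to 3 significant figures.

0.0612 mM

y-intercept = 1/Vmax ⇒ Vmax = 417 μM/s; slope = Km/Vmax ⇒ Km = slope × Vmax.
Km = 0.000147 × 417 = 0.0612 mM.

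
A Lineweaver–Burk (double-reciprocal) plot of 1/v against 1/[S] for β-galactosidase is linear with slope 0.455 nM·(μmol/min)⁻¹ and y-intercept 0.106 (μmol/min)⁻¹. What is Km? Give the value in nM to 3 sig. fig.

4.29 nM

y-intercept = 1/Vmax ⇒ Vmax = 9.43 μmol/min; slope = Km/Vmax ⇒ Km = slope × Vmax.
Km = 0.455 × 9.43 = 4.29 nM.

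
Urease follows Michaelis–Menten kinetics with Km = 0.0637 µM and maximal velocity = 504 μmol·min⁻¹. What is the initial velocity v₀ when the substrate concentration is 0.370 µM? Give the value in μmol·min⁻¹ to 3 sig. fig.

[S]/(Km+[S]) = 0.370/0.4337 = 0.8531, the fractional saturation.
v = 0.8531 × Vmax = 0.8531 × 504 = 430 μmol·min⁻¹.

430 μmol·min⁻¹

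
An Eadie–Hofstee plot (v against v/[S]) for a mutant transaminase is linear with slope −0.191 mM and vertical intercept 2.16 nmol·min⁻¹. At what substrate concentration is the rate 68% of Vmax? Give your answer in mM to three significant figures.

0.406 mM

The Eadie–Hofstee slope gives Km = 0.191 mM (slope = −Km).
v/Vmax = [S]/(Km+[S]) = 0.68 ⇒ [S] = Km·0.68/(1−0.68) = 0.191 × 2.125 = 0.406 mM.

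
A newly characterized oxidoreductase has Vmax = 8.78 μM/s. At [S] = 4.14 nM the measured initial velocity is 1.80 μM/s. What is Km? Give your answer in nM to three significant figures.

16.1 nM

v/Vmax = 1.80/8.78 = 0.2050 = [S]/(Km+[S]).
So Km + [S] = [S]/0.2050 = 20.19 nM, giving Km = 20.19 − 4.14 = 16.1 nM.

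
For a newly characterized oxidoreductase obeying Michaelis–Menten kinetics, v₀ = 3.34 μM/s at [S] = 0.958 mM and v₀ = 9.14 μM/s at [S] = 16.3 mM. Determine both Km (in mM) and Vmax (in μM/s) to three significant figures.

Km = 1.98 mM; Vmax = 10.3 μM/s

From v = Vmax[S]/(Km+[S]), each point gives Vmax = v(Km+[S])/[S].
Equating: 3.34(Km+0.958)/0.958 = 9.14(Km+16.3)/16.3.
3.486·Km + 3.34 = 0.5607·Km + 9.14, so (3.486 − 0.5607)·Km = 9.14 − 3.34.
Km = 5.800/2.926 = 1.98 mM; then Vmax = 3.34(1.98+0.958)/0.958 = 10.3 μM/s.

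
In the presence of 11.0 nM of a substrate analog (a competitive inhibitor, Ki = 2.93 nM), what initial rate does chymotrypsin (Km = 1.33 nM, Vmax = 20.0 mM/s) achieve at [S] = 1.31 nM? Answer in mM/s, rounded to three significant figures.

With α = 1 + [I]/Ki = 1 + 11.0/2.93 = 4.754, the competitive rate law is v = Vmax[S] / (αKm + [S]).
v = 20.0×1.31 / (4.754×1.33 + 1.31) = 26.20/7.633 = 3.43 mM/s.

3.43 mM/s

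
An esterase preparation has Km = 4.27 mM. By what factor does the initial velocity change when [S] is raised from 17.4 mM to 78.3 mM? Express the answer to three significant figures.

1.18

Since Vmax cancels, v₂/v₁ = [S]₂(Km+[S]₁) / [S]₁(Km+[S]₂).
= 78.3×(4.27+17.4) / (17.4×(4.27+78.3)) = 1697/1437 = 1.18.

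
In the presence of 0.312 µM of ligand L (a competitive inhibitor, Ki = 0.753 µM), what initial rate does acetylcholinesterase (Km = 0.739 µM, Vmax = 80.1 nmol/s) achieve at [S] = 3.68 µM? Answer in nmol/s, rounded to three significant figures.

α = 1 + [I]/Ki = 1 + 0.312/0.753 = 1.414.
For a competitive inhibitor, Vmax is unchanged and the apparent Km becomes α·Km: Km,app = 1.05 µM, Vmax,app = 80.1 nmol/s.
v = Vmax,app·[S]/(Km,app + [S]) = 80.1 × 3.68/(1.05 + 3.68) = 62.4 nmol/s.

62.4 nmol/s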